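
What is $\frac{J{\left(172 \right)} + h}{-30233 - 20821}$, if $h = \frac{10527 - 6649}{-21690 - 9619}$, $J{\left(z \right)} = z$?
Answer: $- \frac{2690635}{799224843} \approx -0.0033666$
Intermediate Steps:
$h = - \frac{3878}{31309}$ ($h = \frac{3878}{-31309} = 3878 \left(- \frac{1}{31309}\right) = - \frac{3878}{31309} \approx -0.12386$)
$\frac{J{\left(172 \right)} + h}{-30233 - 20821} = \frac{172 - \frac{3878}{31309}}{-30233 - 20821} = \frac{5381270}{31309 \left(-51054\right)} = \frac{5381270}{31309} \left(- \frac{1}{51054}\right) = - \frac{2690635}{799224843}$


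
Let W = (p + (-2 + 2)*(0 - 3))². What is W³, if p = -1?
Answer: 1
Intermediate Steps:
W = 1 (W = (-1 + (-2 + 2)*(0 - 3))² = (-1 + 0*(-3))² = (-1 + 0)² = (-1)² = 1)
W³ = 1³ = 1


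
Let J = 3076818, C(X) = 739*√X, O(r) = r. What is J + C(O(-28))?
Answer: 3076818 + 1478*I*√7 ≈ 3.0768e+6 + 3910.4*I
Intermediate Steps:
J + C(O(-28)) = 3076818 + 739*√(-28) = 3076818 + 739*(2*I*√7) = 3076818 + 1478*I*√7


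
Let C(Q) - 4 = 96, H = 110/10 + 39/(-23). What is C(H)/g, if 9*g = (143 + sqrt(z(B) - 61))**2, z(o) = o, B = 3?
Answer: 900/(143 + I*sqrt(58))**2 ≈ 0.043639 - 0.0046614*I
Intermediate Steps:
H = 214/23 (H = 110*(1/10) + 39*(-1/23) = 11 - 39/23 = 214/23 ≈ 9.3044)
C(Q) = 100 (C(Q) = 4 + 96 = 100)
g = (143 + I*sqrt(58))**2/9 (g = (143 + sqrt(3 - 61))**2/9 = (143 + sqrt(-58))**2/9 = (143 + I*sqrt(58))**2/9 ≈ 2265.7 + 242.01*I)
C(H)/g = 100/(((143 + I*sqrt(58))**2/9)) = 100*(9/(143 + I*sqrt(58))**2) = 900/(143 + I*sqrt(58))**2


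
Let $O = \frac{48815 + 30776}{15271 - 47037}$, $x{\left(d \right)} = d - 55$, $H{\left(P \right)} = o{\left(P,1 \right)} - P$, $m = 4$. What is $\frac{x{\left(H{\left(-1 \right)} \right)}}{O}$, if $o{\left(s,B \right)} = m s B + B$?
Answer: $\frac{95298}{4189} \approx 22.75$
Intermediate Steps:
$o{\left(s,B \right)} = B + 4 B s$ ($o{\left(s,B \right)} = 4 s B + B = 4 B s + B = B + 4 B s$)
$H{\left(P \right)} = 1 + 3 P$ ($H{\left(P \right)} = 1 \left(1 + 4 P\right) - P = \left(1 + 4 P\right) - P = 1 + 3 P$)
$x{\left(d \right)} = -55 + d$ ($x{\left(d \right)} = d - 55 = -55 + d$)
$O = - \frac{79591}{31766}$ ($O = \frac{79591}{-31766} = 79591 \left(- \frac{1}{31766}\right) = - \frac{79591}{31766} \approx -2.5055$)
$\frac{x{\left(H{\left(-1 \right)} \right)}}{O} = \frac{-55 + \left(1 + 3 \left(-1\right)\right)}{- \frac{79591}{31766}} = \left(-55 + \left(1 - 3\right)\right) \left(- \frac{31766}{79591}\right) = \left(-55 - 2\right) \left(- \frac{31766}{79591}\right) = \left(-57\right) \left(- \frac{31766}{79591}\right) = \frac{95298}{4189}$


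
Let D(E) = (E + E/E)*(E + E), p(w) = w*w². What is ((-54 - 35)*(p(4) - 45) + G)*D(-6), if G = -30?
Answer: -103260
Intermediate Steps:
p(w) = w³
D(E) = 2*E*(1 + E) (D(E) = (E + 1)*(2*E) = (1 + E)*(2*E) = 2*E*(1 + E))
((-54 - 35)*(p(4) - 45) + G)*D(-6) = ((-54 - 35)*(4³ - 45) - 30)*(2*(-6)*(1 - 6)) = (-89*(64 - 45) - 30)*(2*(-6)*(-5)) = (-89*19 - 30)*60 = (-1691 - 30)*60 = -1721*60 = -103260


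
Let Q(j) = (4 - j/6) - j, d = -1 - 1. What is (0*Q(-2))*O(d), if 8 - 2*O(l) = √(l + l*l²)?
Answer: 0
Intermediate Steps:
d = -2
Q(j) = 4 - 7*j/6 (Q(j) = (4 - j/6) - j = 4 - 7*j/6)
O(l) = 4 - √(l + l³)/2 (O(l) = 4 - √(l + l*l²)/2 = 4 - √(l + l³)/2)
(0*Q(-2))*O(d) = (0*(4 - 7/6*(-2)))*(4 - √(-2 + (-2)³)/2) = (0*(4 + 7/3))*(4 - √(-2 - 8)/2) = (0*(19/3))*(4 - I*√10/2) = 0*(4 - I*√10/2) = 0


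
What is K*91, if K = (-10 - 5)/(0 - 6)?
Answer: 455/2 ≈ 227.50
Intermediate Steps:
K = 5/2 (K = -15/(-6) = -15*(-1/6) = 5/2 ≈ 2.5000)
K*91 = (5/2)*91 = 455/2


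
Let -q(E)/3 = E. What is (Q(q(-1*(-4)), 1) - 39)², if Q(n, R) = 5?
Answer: 1156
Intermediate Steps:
q(E) = -3*E
(Q(q(-1*(-4)), 1) - 39)² = (5 - 39)² = (-34)² = 1156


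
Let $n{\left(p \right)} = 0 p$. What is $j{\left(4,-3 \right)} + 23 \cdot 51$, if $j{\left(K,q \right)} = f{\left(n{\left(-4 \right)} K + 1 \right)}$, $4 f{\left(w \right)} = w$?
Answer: $\frac{4693}{4} \approx 1173.3$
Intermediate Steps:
$n{\left(p \right)} = 0$
$f{\left(w \right)} = \frac{w}{4}$
$j{\left(K,q \right)} = \frac{1}{4}$ ($j{\left(K,q \right)} = \frac{0 K + 1}{4} = \frac{0 + 1}{4} = \frac{1}{4} \cdot 1 = \frac{1}{4}$)
$j{\left(4,-3 \right)} + 23 \cdot 51 = \frac{1}{4} + 23 \cdot 51 = \frac{1}{4} + 1173 = \frac{4693}{4}$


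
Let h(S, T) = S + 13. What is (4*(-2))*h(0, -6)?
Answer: -104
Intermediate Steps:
h(S, T) = 13 + S
(4*(-2))*h(0, -6) = (4*(-2))*(13 + 0) = -8*13 = -104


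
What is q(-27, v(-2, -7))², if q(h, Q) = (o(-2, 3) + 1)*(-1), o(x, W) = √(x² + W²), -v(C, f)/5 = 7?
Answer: (1 + √13)² ≈ 21.211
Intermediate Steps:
v(C, f) = -35 (v(C, f) = -5*7 = -35)
o(x, W) = √(W² + x²)
q(h, Q) = -1 - √13 (q(h, Q) = (√(3² + (-2)²) + 1)*(-1) = (√(9 + 4) + 1)*(-1) = (√13 + 1)*(-1) = (1 + √13)*(-1) = -1 - √13)
q(-27, v(-2, -7))² = (-1 - √13)²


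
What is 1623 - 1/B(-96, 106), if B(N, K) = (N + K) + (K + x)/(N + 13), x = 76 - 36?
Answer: 1110049/684 ≈ 1622.9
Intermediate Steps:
x = 40
B(N, K) = K + N + (40 + K)/(13 + N) (B(N, K) = (N + K) + (K + 40)/(N + 13) = (K + N) + (40 + K)/(13 + N) = K + N + (40 + K)/(13 + N))
1623 - 1/B(-96, 106) = 1623 - 1/((40 + (-96)² + 13*(-96) + 14*106 + 106*(-96))/(13 - 96)) = 1623 - 1/((40 + 9216 - 1248 + 1484 - 10176)/(-83)) = 1623 - 1/((-1/83*(-684))) = 1623 - 1/684/83 = 1623 - 1*83/684 = 1623 - 83/684 = 1110049/684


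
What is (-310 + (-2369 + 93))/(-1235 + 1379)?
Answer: -431/24 ≈ -17.958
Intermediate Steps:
(-310 + (-2369 + 93))/(-1235 + 1379) = (-310 - 2276)/144 = -2586*1/144 = -431/24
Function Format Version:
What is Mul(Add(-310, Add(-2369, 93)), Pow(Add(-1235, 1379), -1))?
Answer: Rational(-431, 24) ≈ -17.958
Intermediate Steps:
Mul(Add(-310, Add(-2369, 93)), Pow(Add(-1235, 1379), -1)) = Mul(Add(-310, -2276), Pow(144, -1)) = Mul(-2586, Rational(1, 144)) = Rational(-431, 24)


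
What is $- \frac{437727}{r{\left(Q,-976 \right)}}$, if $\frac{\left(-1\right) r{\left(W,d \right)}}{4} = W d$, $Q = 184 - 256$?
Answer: $\frac{145909}{93696} \approx 1.5573$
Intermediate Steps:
$Q = -72$ ($Q = 184 - 256 = -72$)
$r{\left(W,d \right)} = - 4 W d$
$- \frac{437727}{r{\left(Q,-976 \right)}} = - \frac{437727}{\left(-4\right) \left(-72\right) \left(-976\right)} = - \frac{437727}{-281088} = \left(-437727\right) \left(- \frac{1}{281088}\right) = \frac{145909}{93696}$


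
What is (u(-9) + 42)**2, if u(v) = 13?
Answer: 3025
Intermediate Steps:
(u(-9) + 42)**2 = (13 + 42)**2 = 55**2 = 3025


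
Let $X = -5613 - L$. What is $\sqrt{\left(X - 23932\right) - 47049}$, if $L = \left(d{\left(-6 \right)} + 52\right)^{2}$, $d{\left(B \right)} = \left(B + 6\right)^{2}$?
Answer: $i \sqrt{79298} \approx 281.6 i$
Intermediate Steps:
$d{\left(B \right)} = \left(6 + B\right)^{2}$
$L = 2704$ ($L = \left(\left(6 - 6\right)^{2} + 52\right)^{2} = \left(0^{2} + 52\right)^{2} = \left(0 + 52\right)^{2} = 52^{2} = 2704$)
$X = -8317$ ($X = -5613 - 2704 = -8317$)
$\sqrt{\left(X - 23932\right) - 47049} = \sqrt{\left(-8317 - 23932\right) - 47049} = \sqrt{-32249 - 47049} = \sqrt{-79298} = i \sqrt{79298}$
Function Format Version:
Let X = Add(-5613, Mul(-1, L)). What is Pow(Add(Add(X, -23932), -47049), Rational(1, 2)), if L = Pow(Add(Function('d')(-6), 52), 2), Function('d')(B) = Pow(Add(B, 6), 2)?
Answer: Mul(I, Pow(79298, Rational(1, 2))) ≈ Mul(281.60, I)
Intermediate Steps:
Function('d')(B) = Pow(Add(6, B), 2)
L = 2704 (L = Pow(Add(Pow(Add(6, -6), 2), 52), 2) = Pow(Add(Pow(0, 2), 52), 2) = Pow(Add(0, 52), 2) = Pow(52, 2) = 2704)
X = -8317 (X = Add(-5613, Mul(-1, 2704)) = Add(-5613, -2704) = -8317)
Pow(Add(Add(X, -23932), -47049), Rational(1, 2)) = Pow(Add(Add(-8317, -23932), -47049), Rational(1, 2)) = Pow(Add(-32249, -47049), Rational(1, 2)) = Pow(-79298, Rational(1, 2)) = Mul(I, Pow(79298, Rational(1, 2)))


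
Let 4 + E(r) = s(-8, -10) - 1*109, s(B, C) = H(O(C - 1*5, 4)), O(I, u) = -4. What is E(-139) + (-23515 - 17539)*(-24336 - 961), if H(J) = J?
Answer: 1038542921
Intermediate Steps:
s(B, C) = -4
E(r) = -117 (E(r) = -4 + (-4 - 1*109) = -4 + (-4 - 109) = -4 - 113 = -117)
E(-139) + (-23515 - 17539)*(-24336 - 961) = -117 + (-23515 - 17539)*(-24336 - 961) = -117 - 41054*(-25297) = -117 + 1038543038 = 1038542921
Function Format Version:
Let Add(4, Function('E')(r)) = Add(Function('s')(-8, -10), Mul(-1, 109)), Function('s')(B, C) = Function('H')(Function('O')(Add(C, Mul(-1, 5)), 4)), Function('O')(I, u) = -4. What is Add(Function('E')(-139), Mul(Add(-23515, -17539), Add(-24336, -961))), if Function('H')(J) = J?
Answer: 1038542921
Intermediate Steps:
Function('s')(B, C) = -4
Function('E')(r) = -117 (Function('E')(r) = Add(-4, Add(-4, Mul(-1, 109))) = Add(-4, Add(-4, -109)) = Add(-4, -113) = -117)
Add(Function('E')(-139), Mul(Add(-23515, -17539), Add(-24336, -961))) = Add(-117, Mul(Add(-23515, -17539), Add(-24336, -961))) = Add(-117, Mul(-41054, -25297)) = Add(-117, 1038543038) = 1038542921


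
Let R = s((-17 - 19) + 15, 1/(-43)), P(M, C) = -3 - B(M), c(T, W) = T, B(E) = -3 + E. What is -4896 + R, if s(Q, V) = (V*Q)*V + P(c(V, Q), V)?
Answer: -9052682/1849 ≈ -4896.0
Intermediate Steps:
P(M, C) = -M (P(M, C) = -3 - (-3 + M) = -3 + (3 - M) = -M)
s(Q, V) = -V + Q*V² (s(Q, V) = (V*Q)*V - V = (Q*V)*V - V = Q*V² - V = -V + Q*V²)
R = 22/1849 (R = (-1 + ((-17 - 19) + 15)/(-43))/(-43) = -(-1 + (-36 + 15)*(-1/43))/43 = -(-1 - 21*(-1/43))/43 = -(-1 + 21/43)/43 = -1/43*(-22/43) = 22/1849 ≈ 0.011898)
-4896 + R = -4896 + 22/1849 = -9052682/1849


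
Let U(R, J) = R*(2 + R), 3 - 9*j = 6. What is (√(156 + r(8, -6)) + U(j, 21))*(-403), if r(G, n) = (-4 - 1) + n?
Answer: 2015/9 - 403*√145 ≈ -4628.9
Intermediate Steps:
r(G, n) = -5 + n
j = -⅓ (j = ⅓ - ⅑*6 = ⅓ - ⅔ = -⅓ ≈ -0.33333)
(√(156 + r(8, -6)) + U(j, 21))*(-403) = (√(156 + (-5 - 6)) - (2 - ⅓)/3)*(-403) = (√(156 - 11) - ⅓*5/3)*(-403) = (√145 - 5/9)*(-403) = (-5/9 + √145)*(-403) = 2015/9 - 403*√145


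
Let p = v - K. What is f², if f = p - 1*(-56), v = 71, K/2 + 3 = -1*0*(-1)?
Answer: 17689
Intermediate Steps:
K = -6 (K = -6 + 2*(-1*0*(-1)) = -6 + 2*(0*(-1)) = -6 + 2*0 = -6 + 0 = -6)
p = 77 (p = 71 - 1*(-6) = 71 + 6 = 77)
f = 133 (f = 77 - 1*(-56) = 77 + 56 = 133)
f² = 133² = 17689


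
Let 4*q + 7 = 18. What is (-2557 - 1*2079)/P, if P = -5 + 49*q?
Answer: -18544/519 ≈ -35.730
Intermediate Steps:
q = 11/4 (q = -7/4 + (¼)*18 = -7/4 + 9/2 = 11/4 ≈ 2.7500)
P = 519/4 (P = -5 + 49*(11/4) = -5 + 539/4 = 519/4 ≈ 129.75)
(-2557 - 1*2079)/P = (-2557 - 1*2079)/(519/4) = (-2557 - 2079)*(4/519) = -4636*4/519 = -18544/519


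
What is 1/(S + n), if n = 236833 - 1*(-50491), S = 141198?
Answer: 1/428522 ≈ 2.3336e-6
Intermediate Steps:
n = 287324 (n = 236833 + 50491 = 287324)
1/(S + n) = 1/(141198 + 287324) = 1/428522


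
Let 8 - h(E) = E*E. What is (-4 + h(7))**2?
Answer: 2025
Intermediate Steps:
h(E) = 8 - E**2 (h(E) = 8 - E*E = 8 - E**2)
(-4 + h(7))**2 = (-4 + (8 - 1*7**2))**2 = (-4 + (8 - 1*49))**2 = (-4 + (8 - 49))**2 = (-4 - 41)**2 = (-45)**2 = 2025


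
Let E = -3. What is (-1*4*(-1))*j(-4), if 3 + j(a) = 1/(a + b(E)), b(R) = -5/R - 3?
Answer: -51/4 ≈ -12.750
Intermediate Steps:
b(R) = -3 - 5/R
j(a) = -3 + 1/(-4/3 + a) (j(a) = -3 + 1/(a + (-3 - 5/(-3))) = -3 + 1/(a + (-3 - 5*(-1/3))) = -3 + 1/(a + (-3 + 5/3)) = -3 + 1/(a - 4/3) = -3 + 1/(-4/3 + a))
(-1*4*(-1))*j(-4) = (-1*4*(-1))*(3*(5 - 3*(-4))/(-4 + 3*(-4))) = (-4*(-1))*(3*(5 + 12)/(-4 - 12)) = 4*(3*17/(-16)) = 4*(3*(-1/16)*17) = 4*(-51/16) = -51/4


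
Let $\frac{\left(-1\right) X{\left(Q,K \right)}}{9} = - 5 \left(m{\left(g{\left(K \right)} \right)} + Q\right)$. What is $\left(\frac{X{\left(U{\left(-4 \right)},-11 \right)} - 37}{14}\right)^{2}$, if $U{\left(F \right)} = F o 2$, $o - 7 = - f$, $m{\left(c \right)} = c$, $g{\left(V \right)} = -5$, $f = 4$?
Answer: $\frac{450241}{49} \approx 9188.6$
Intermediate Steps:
$o = 3$ ($o = 7 - 4 = 3$)
$U{\left(F \right)} = 6 F$ ($U{\left(F \right)} = F 3 \cdot 2 = 3 F 2 = 6 F$)
$X{\left(Q,K \right)} = -225 + 45 Q$ ($X{\left(Q,K \right)} = - 9 \left(- 5 \left(-5 + Q\right)\right) = - 9 \left(25 - 5 Q\right) = -225 + 45 Q$)
$\left(\frac{X{\left(U{\left(-4 \right)},-11 \right)} - 37}{14}\right)^{2} = \left(\frac{\left(-225 + 45 \cdot 6 \left(-4\right)\right) - 37}{14}\right)^{2} = \left(\left(\left(-225 + 45 \left(-24\right)\right) - 37\right) \frac{1}{14}\right)^{2} = \left(\left(\left(-225 - 1080\right) - 37\right) \frac{1}{14}\right)^{2} = \left(\left(-1305 - 37\right) \frac{1}{14}\right)^{2} = \left(\left(-1342\right) \frac{1}{14}\right)^{2} = \left(- \frac{671}{7}\right)^{2} = \frac{450241}{49}$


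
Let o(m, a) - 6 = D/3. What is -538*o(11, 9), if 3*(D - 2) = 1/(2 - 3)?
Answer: -31742/9 ≈ -3526.9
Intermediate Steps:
D = 5/3 (D = 2 + 1/(3*(2 - 3)) = 2 + (1/3)/(-1) = 2 + (1/3)*(-1) = 2 - 1/3 = 5/3 ≈ 1.6667)
o(m, a) = 59/9 (o(m, a) = 6 + (5/3)/3 = 6 + (5/3)*(1/3) = 6 + 5/9 = 59/9)
-538*o(11, 9) = -538*59/9 = -31742/9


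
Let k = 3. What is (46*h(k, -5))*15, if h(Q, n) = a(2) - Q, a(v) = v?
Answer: -690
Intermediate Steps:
h(Q, n) = 2 - Q
(46*h(k, -5))*15 = (46*(2 - 1*3))*15 = (46*(2 - 3))*15 = (46*(-1))*15 = -46*15 = -690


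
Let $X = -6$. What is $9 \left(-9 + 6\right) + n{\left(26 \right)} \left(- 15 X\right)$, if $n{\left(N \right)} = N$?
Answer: $2313$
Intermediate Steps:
$9 \left(-9 + 6\right) + n{\left(26 \right)} \left(- 15 X\right) = 9 \left(-9 + 6\right) + 26 \left(\left(-15\right) \left(-6\right)\right) = 9 \left(-3\right) + 26 \cdot 90 = -27 + 2340 = 2313$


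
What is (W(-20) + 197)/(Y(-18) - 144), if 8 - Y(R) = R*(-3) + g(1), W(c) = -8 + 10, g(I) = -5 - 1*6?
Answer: -199/179 ≈ -1.1117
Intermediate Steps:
g(I) = -11 (g(I) = -5 - 6 = -11)
W(c) = 2
Y(R) = 19 + 3*R (Y(R) = 8 - (R*(-3) - 11) = 8 - (-3*R - 11) = 8 - (-11 - 3*R) = 8 + (11 + 3*R) = 19 + 3*R)
(W(-20) + 197)/(Y(-18) - 144) = (2 + 197)/((19 + 3*(-18)) - 144) = 199/((19 - 54) - 144) = 199/(-35 - 144) = 199/(-179) = 199*(-1/179) = -199/179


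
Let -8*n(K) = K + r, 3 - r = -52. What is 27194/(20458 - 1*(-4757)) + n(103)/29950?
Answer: 651169843/604151400 ≈ 1.0778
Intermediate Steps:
r = 55 (r = 3 - 1*(-52) = 3 + 52 = 55)
n(K) = -55/8 - K/8 (n(K) = -(K + 55)/8 = -(55 + K)/8 = -55/8 - K/8)
27194/(20458 - 1*(-4757)) + n(103)/29950 = 27194/(20458 - 1*(-4757)) + (-55/8 - ⅛*103)/29950 = 27194/(20458 + 4757) + (-55/8 - 103/8)*(1/29950) = 27194/25215 - 79/4*1/29950 = 27194*(1/25215) - 79/119800 = 27194/25215 - 79/119800 = 651169843/604151400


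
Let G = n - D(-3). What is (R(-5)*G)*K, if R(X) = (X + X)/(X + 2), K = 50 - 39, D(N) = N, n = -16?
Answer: -1430/3 ≈ -476.67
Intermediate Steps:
K = 11
G = -13 (G = -16 - 1*(-3) = -16 + 3 = -13)
R(X) = 2*X/(2 + X) (R(X) = (2*X)/(2 + X) = 2*X/(2 + X))
(R(-5)*G)*K = ((2*(-5)/(2 - 5))*(-13))*11 = ((2*(-5)/(-3))*(-13))*11 = ((2*(-5)*(-1/3))*(-13))*11 = ((10/3)*(-13))*11 = -130/3*11 = -1430/3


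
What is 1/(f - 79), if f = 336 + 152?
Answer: 1/409 ≈ 0.0024450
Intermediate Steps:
f = 488
1/(f - 79) = 1/(488 - 79) = 1/409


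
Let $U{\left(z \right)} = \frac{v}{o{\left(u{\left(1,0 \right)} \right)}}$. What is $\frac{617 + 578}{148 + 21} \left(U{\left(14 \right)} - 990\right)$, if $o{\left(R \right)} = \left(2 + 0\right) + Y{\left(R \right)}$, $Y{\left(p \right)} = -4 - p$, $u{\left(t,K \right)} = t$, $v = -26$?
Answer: $- \frac{3518080}{507} \approx -6939.0$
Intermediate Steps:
$o{\left(R \right)} = -2 - R$ ($o{\left(R \right)} = \left(2 + 0\right) - \left(4 + R\right) = 2 - \left(4 + R\right) = -2 - R$)
$U{\left(z \right)} = \frac{26}{3}$ ($U{\left(z \right)} = - \frac{26}{-2 - 1} = - \frac{26}{-3} = \left(-26\right) \left(- \frac{1}{3}\right) = \frac{26}{3}$)
$\frac{617 + 578}{148 + 21} \left(U{\left(14 \right)} - 990\right) = \frac{617 + 578}{148 + 21} \left(\frac{26}{3} - 990\right) = \frac{1195}{169} \left(- \frac{2944}{3}\right) = - \frac{3518080}{507}$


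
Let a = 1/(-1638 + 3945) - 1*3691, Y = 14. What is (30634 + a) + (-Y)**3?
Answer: 55827094/2307 ≈ 24199.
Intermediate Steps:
a = -8515136/2307 (a = 1/2307 - 3691 = -8515136/2307 ≈ -3691.0)
(30634 + a) + (-Y)**3 = (30634 - 8515136/2307) + (-1*14)**3 = 62157502/2307 + (-14)**3 = 62157502/2307 - 2744 = 55827094/2307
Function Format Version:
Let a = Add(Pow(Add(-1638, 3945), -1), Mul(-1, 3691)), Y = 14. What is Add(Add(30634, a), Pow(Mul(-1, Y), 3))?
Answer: Rational(55827094, 2307) ≈ 24199.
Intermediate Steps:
a = Rational(-8515136, 2307) (a = Add(Pow(2307, -1), -3691) = Add(Rational(1, 2307), -3691) = Rational(-8515136, 2307) ≈ -3691.0)
Add(Add(30634, a), Pow(Mul(-1, Y), 3)) = Add(Add(30634, Rational(-8515136, 2307)), Pow(Mul(-1, 14), 3)) = Add(Rational(62157502, 2307), Pow(-14, 3)) = Add(Rational(62157502, 2307), -2744) = Rational(55827094, 2307)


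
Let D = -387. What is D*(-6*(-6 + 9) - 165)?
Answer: 70821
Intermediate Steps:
D*(-6*(-6 + 9) - 165) = -387*(-6*(-6 + 9) - 165) = -387*(-6*3 - 165) = -387*(-18 - 165) = -387*(-183) = 70821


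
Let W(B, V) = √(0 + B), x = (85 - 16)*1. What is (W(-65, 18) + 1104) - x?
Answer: 1035 + I*√65 ≈ 1035.0 + 8.0623*I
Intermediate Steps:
x = 69 (x = 69*1 = 69)
W(B, V) = √B
(W(-65, 18) + 1104) - x = (√(-65) + 1104) - 1*69 = (I*√65 + 1104) - 69 = (1104 + I*√65) - 69 = 1035 + I*√65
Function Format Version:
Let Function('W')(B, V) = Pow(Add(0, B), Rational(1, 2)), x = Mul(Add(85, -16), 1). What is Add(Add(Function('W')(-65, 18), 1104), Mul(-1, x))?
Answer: Add(1035, Mul(I, Pow(65, Rational(1, 2)))) ≈ Add(1035.0, Mul(8.0623, I))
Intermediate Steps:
x = 69 (x = Mul(69, 1) = 69)
Function('W')(B, V) = Pow(B, Rational(1, 2))
Add(Add(Function('W')(-65, 18), 1104), Mul(-1, x)) = Add(Add(Pow(-65, Rational(1, 2)), 1104), Mul(-1, 69)) = Add(Add(Mul(I, Pow(65, Rational(1, 2))), 1104), -69) = Add(Add(1104, Mul(I, Pow(65, Rational(1, 2)))), -69) = Add(1035, Mul(I, Pow(65, Rational(1, 2))))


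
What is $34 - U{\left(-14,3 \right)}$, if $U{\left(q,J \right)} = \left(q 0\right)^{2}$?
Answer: $34$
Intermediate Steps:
$U{\left(q,J \right)} = 0$ ($U{\left(q,J \right)} = 0^{2} = 0$)
$34 - U{\left(-14,3 \right)} = 34 - 0 = 34 + 0 = 34$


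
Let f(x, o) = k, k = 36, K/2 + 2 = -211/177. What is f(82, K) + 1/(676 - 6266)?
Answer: 201239/5590 ≈ 36.000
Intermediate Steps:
K = -1130/177 (K = -4 + 2*(-211/177) = -4 - 422/177 = -1130/177 ≈ -6.3842)
f(x, o) = 36
f(82, K) + 1/(676 - 6266) = 36 + 1/(676 - 6266) = 36 + 1/(-5590) = 36 - 1/5590 = 201239/5590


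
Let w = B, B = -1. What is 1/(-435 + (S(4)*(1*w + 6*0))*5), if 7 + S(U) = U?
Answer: -1/420 ≈ -0.0023810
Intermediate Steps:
S(U) = -7 + U
w = -1
1/(-435 + (S(4)*(1*w + 6*0))*5) = 1/(-435 + ((-7 + 4)*(1*(-1) + 6*0))*5) = 1/(-435 - 3*(-1 + 0)*5) = 1/(-435 - 3*(-1)*5) = 1/(-435 + 3*5) = 1/(-435 + 15) = 1/(-420) = -1/420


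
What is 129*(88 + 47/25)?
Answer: 289863/25 ≈ 11595.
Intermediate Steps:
129*(88 + 47/25) = 129*(2247/25) = 289863/25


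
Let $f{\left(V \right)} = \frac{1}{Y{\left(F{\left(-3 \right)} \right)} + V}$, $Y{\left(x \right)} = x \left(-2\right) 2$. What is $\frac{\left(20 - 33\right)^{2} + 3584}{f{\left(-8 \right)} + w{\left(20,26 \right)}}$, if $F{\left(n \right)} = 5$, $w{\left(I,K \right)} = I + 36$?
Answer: $\frac{105084}{1567} \approx 67.061$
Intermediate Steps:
$w{\left(I,K \right)} = 36 + I$
$Y{\left(x \right)} = - 4 x$ ($Y{\left(x \right)} = - 2 x 2 = - 4 x$)
$f{\left(V \right)} = \frac{1}{-20 + V}$ ($f{\left(V \right)} = \frac{1}{\left(-4\right) 5 + V} = \frac{1}{-20 + V}$)
$\frac{\left(20 - 33\right)^{2} + 3584}{f{\left(-8 \right)} + w{\left(20,26 \right)}} = \frac{\left(20 - 33\right)^{2} + 3584}{\frac{1}{-20 - 8} + \left(36 + 20\right)} = \frac{\left(-13\right)^{2} + 3584}{\frac{1}{-28} + 56} = \frac{169 + 3584}{- \frac{1}{28} + 56} = \frac{3753}{\frac{1567}{28}} = 3753 \cdot \frac{28}{1567} = \frac{105084}{1567}$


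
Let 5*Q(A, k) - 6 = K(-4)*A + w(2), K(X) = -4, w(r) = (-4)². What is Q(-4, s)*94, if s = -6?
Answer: 3572/5 ≈ 714.40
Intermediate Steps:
w(r) = 16
Q(A, k) = 22/5 - 4*A/5 (Q(A, k) = 6/5 + (-4*A + 16)/5 = 6/5 + (16 - 4*A)/5 = 6/5 + (16/5 - 4*A/5) = 22/5 - 4*A/5)
Q(-4, s)*94 = (22/5 - ⅘*(-4))*94 = (22/5 + 16/5)*94 = (38/5)*94 = 3572/5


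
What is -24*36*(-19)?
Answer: 16416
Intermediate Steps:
-24*36*(-19) = -864*(-19) = 16416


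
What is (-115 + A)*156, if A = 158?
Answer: 6708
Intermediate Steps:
(-115 + A)*156 = (-115 + 158)*156 = 43*156 = 6708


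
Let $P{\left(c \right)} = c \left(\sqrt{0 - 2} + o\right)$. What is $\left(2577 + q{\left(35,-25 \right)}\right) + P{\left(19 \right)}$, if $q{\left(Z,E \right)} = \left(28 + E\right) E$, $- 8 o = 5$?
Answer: $\frac{19921}{8} + 19 i \sqrt{2} \approx 2490.1 + 26.87 i$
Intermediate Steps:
$o = - \frac{5}{8}$ ($o = \left(- \frac{1}{8}\right) 5 = - \frac{5}{8} \approx -0.625$)
$q{\left(Z,E \right)} = E \left(28 + E\right)$
$P{\left(c \right)} = c \left(- \frac{5}{8} + i \sqrt{2}\right)$ ($P{\left(c \right)} = c \left(\sqrt{0 - 2} - \frac{5}{8}\right) = c \left(\sqrt{-2} - \frac{5}{8}\right) = c \left(i \sqrt{2} - \frac{5}{8}\right) = c \left(- \frac{5}{8} + i \sqrt{2}\right)$)
$\left(2577 + q{\left(35,-25 \right)}\right) + P{\left(19 \right)} = \left(2577 - 25 \left(28 - 25\right)\right) + \frac{1}{8} \cdot 19 \left(-5 + 8 i \sqrt{2}\right) = \left(2577 - 75\right) - \left(\frac{95}{8} - 19 i \sqrt{2}\right) = 2502 - \left(\frac{95}{8} - 19 i \sqrt{2}\right) = \frac{19921}{8} + 19 i \sqrt{2}$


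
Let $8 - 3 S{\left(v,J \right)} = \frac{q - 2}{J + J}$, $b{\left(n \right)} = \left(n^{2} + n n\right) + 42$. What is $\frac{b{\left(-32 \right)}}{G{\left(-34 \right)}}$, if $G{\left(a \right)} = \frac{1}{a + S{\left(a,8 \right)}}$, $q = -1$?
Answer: $- \frac{1568545}{24} \approx -65356.0$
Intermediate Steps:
$b{\left(n \right)} = 42 + 2 n^{2}$ ($b{\left(n \right)} = \left(n^{2} + n^{2}\right) + 42 = 2 n^{2} + 42 = 42 + 2 n^{2}$)
$S{\left(v,J \right)} = \frac{8}{3} + \frac{1}{2 J}$ ($S{\left(v,J \right)} = \frac{8}{3} - \frac{\left(-1 - 2\right) \frac{1}{J + J}}{3} = \frac{8}{3} - \frac{\left(-3\right) \frac{1}{2 J}}{3} = \frac{8}{3} - \frac{\left(- \frac{3}{2}\right) \frac{1}{J}}{3} = \frac{8}{3} + \frac{1}{2 J}$)
$G{\left(a \right)} = \frac{1}{\frac{131}{48} + a}$ ($G{\left(a \right)} = \frac{1}{a + \frac{3 + 16 \cdot 8}{6 \cdot 8}} = \frac{1}{a + \frac{1}{6} \cdot \frac{1}{8} \left(3 + 128\right)} = \frac{1}{a + \frac{1}{6} \cdot \frac{1}{8} \cdot 131} = \frac{1}{a + \frac{131}{48}} = \frac{1}{\frac{131}{48} + a}$)
$\frac{b{\left(-32 \right)}}{G{\left(-34 \right)}} = \frac{42 + 2 \left(-32\right)^{2}}{48 \frac{1}{131 + 48 \left(-34\right)}} = \frac{42 + 2 \cdot 1024}{48 \frac{1}{131 - 1632}} = \frac{42 + 2048}{48 \frac{1}{-1501}} = \frac{2090}{48 \left(- \frac{1}{1501}\right)} = \frac{2090}{- \frac{48}{1501}} = 2090 \left(- \frac{1501}{48}\right) = - \frac{1568545}{24}$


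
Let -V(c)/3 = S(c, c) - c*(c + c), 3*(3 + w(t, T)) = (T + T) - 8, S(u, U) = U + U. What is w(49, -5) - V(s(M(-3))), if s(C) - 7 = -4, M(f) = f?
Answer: -45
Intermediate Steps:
S(u, U) = 2*U
s(C) = 3 (s(C) = 7 - 4 = 3)
w(t, T) = -17/3 + 2*T/3 (w(t, T) = -3 + ((T + T) - 8)/3 = -3 + (2*T - 8)/3 = -3 + (-8 + 2*T)/3 = -3 + (-8/3 + 2*T/3) = -17/3 + 2*T/3)
V(c) = -6*c + 6*c² (V(c) = -3*(2*c - c*(c + c)) = -3*(2*c - c*2*c) = -3*(2*c - 2*c²) = -3*(-2*c² + 2*c) = -6*c + 6*c²)
w(49, -5) - V(s(M(-3))) = (-17/3 + (⅔)*(-5)) - 6*3*(-1 + 3) = (-17/3 - 10/3) - 6*3*2 = -9 - 1*36 = -9 - 36 = -45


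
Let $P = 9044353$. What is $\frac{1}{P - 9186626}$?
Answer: $- \frac{1}{142273} \approx -7.0287 \cdot 10^{-6}$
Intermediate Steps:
$\frac{1}{P - 9186626} = \frac{1}{9044353 - 9186626} = \frac{1}{-142273} = - \frac{1}{142273}$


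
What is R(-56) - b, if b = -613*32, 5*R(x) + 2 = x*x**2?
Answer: -77538/5 ≈ -15508.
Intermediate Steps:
R(x) = -2/5 + x**3/5 (R(x) = -2/5 + (x*x**2)/5 = -2/5 + x**3/5)
b = -19616
R(-56) - b = (-2/5 + (1/5)*(-56)**3) - 1*(-19616) = (-2/5 + (1/5)*(-175616)) + 19616 = (-2/5 - 175616/5) + 19616 = -175618/5 + 19616 = -77538/5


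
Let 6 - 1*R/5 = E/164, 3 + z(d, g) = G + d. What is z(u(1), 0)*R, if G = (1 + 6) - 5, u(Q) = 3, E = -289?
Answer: 6365/82 ≈ 77.622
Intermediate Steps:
G = 2 (G = 7 - 5 = 2)
z(d, g) = -1 + d (z(d, g) = -3 + (2 + d) = -1 + d)
R = 6365/164 (R = 30 - (-1445)/164 = 30 - 5*(-289/164) = 30 + 1445/164 = 6365/164 ≈ 38.811)
z(u(1), 0)*R = (-1 + 3)*(6365/164) = 2*(6365/164) = 6365/82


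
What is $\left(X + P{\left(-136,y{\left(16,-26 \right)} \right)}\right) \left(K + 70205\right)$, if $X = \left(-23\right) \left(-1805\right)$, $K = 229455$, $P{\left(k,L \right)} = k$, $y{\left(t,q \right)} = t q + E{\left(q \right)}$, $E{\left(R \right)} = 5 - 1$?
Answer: $12399631140$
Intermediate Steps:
$E{\left(R \right)} = 4$ ($E{\left(R \right)} = 5 - 1 = 4$)
$y{\left(t,q \right)} = 4 + q t$ ($y{\left(t,q \right)} = t q + 4 = q t + 4 = 4 + q t$)
$X = 41515$
$\left(X + P{\left(-136,y{\left(16,-26 \right)} \right)}\right) \left(K + 70205\right) = \left(41515 - 136\right) \left(229455 + 70205\right) = 41379 \cdot 299660 = 12399631140$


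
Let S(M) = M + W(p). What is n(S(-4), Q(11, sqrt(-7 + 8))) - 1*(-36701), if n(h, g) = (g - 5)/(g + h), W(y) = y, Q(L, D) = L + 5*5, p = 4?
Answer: 1321267/36 ≈ 36702.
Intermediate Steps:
Q(L, D) = 25 + L (Q(L, D) = L + 25 = 25 + L)
S(M) = 4 + M (S(M) = M + 4 = 4 + M)
n(h, g) = (-5 + g)/(g + h)
n(S(-4), Q(11, sqrt(-7 + 8))) - 1*(-36701) = (-5 + (25 + 11))/((25 + 11) + (4 - 4)) - 1*(-36701) = (-5 + 36)/(36 + 0) + 36701 = 31/36 + 36701 = 1321267/36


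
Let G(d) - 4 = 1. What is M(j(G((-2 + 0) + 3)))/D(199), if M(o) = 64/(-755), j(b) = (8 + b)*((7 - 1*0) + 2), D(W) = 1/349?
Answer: -22336/755 ≈ -29.584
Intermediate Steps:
G(d) = 5 (G(d) = 4 + 1 = 5)
D(W) = 1/349
j(b) = 72 + 9*b (j(b) = (8 + b)*((7 + 0) + 2) = (8 + b)*(7 + 2) = (8 + b)*9 = 72 + 9*b)
M(o) = -64/755 (M(o) = 64*(-1/755) = -64/755)
M(j(G((-2 + 0) + 3)))/D(199) = -64/(755*1/349) = -64/755*349 = -22336/755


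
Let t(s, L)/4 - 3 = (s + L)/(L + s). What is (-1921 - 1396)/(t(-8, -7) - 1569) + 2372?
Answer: 3687033/1553 ≈ 2374.1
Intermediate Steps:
t(s, L) = 16 (t(s, L) = 12 + 4*((s + L)/(L + s)) = 12 + 4*((L + s)/(L + s)) = 12 + 4*1 = 12 + 4 = 16)
(-1921 - 1396)/(t(-8, -7) - 1569) + 2372 = (-1921 - 1396)/(16 - 1569) + 2372 = -3317/(-1553) + 2372 = -3317*(-1/1553) + 2372 = 3317/1553 + 2372 = 3687033/1553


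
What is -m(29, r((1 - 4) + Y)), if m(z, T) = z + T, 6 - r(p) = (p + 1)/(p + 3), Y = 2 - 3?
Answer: -32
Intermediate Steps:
Y = -1
r(p) = 6 - (1 + p)/(3 + p) (r(p) = 6 - (p + 1)/(p + 3) = 6 - (1 + p)/(3 + p))
m(z, T) = T + z
-m(29, r((1 - 4) + Y)) = -((17 + 5*((1 - 4) - 1))/(3 + ((1 - 4) - 1)) + 29) = -((17 + 5*(-3 - 1))/(3 + (-3 - 1)) + 29) = -((17 + 5*(-4))/(3 - 4) + 29) = -((17 - 20)/(-1) + 29) = -(-1*(-3) + 29) = -(3 + 29) = -1*32 = -32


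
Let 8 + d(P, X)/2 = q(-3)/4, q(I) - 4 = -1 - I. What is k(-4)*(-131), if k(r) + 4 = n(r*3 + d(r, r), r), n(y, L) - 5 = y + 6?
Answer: 2358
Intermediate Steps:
q(I) = 3 - I (q(I) = 4 + (-1 - I) = 3 - I)
d(P, X) = -13 (d(P, X) = -16 + 2*((3 - 1*(-3))/4) = -16 + 2*((3 + 3)*(1/4)) = -16 + 2*(6*(1/4)) = -16 + 2*(3/2) = -16 + 3 = -13)
n(y, L) = 11 + y (n(y, L) = 5 + (y + 6) = 5 + (6 + y) = 11 + y)
k(r) = -6 + 3*r (k(r) = -4 + (11 + (r*3 - 13)) = -4 + (11 + (3*r - 13)) = -4 + (11 + (-13 + 3*r)) = -4 + (-2 + 3*r) = -6 + 3*r)
k(-4)*(-131) = (-6 + 3*(-4))*(-131) = (-6 - 12)*(-131) = -18*(-131) = 2358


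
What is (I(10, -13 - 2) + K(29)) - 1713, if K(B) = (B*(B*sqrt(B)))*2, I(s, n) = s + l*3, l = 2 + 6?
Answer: -1679 + 1682*sqrt(29) ≈ 7378.8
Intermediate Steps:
l = 8
I(s, n) = 24 + s (I(s, n) = s + 8*3 = s + 24 = 24 + s)
K(B) = 2*B**(5/2) (K(B) = (B*B**(3/2))*2 = B**(5/2)*2 = 2*B**(5/2))
(I(10, -13 - 2) + K(29)) - 1713 = ((24 + 10) + 2*29**(5/2)) - 1713 = (34 + 2*(841*sqrt(29))) - 1713 = (34 + 1682*sqrt(29)) - 1713 = -1679 + 1682*sqrt(29)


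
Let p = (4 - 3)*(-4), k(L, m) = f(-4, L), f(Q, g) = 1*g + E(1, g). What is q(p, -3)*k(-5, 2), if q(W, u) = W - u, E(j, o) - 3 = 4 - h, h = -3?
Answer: -5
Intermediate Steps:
E(j, o) = 10 (E(j, o) = 3 + (4 - 1*(-3)) = 3 + (4 + 3) = 3 + 7 = 10)
f(Q, g) = 10 + g (f(Q, g) = 1*g + 10 = g + 10 = 10 + g)
k(L, m) = 10 + L
p = -4 (p = 1*(-4) = -4)
q(p, -3)*k(-5, 2) = (-4 - 1*(-3))*(10 - 5) = (-4 + 3)*5 = -1*5 = -5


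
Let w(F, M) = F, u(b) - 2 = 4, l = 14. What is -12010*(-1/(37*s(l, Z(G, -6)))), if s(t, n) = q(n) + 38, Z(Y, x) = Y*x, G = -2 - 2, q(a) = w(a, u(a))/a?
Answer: 12010/1443 ≈ 8.3229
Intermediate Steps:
u(b) = 6 (u(b) = 2 + 4 = 6)
q(a) = 1 (q(a) = a/a = 1)
G = -4
s(t, n) = 39 (s(t, n) = 1 + 38 = 39)
-12010*(-1/(37*s(l, Z(G, -6)))) = -12010/(39*(-37)) = -12010/(-1443) = -12010*(-1/1443) = 12010/1443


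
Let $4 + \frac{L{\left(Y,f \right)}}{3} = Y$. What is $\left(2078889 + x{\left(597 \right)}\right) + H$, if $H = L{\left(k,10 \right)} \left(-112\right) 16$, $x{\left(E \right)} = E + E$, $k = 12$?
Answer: $2037075$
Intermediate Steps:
$L{\left(Y,f \right)} = -12 + 3 Y$
$x{\left(E \right)} = 2 E$
$H = -43008$ ($H = \left(-12 + 3 \cdot 12\right) \left(-112\right) 16 = \left(-12 + 36\right) \left(-112\right) 16 = 24 \left(-112\right) 16 = \left(-2688\right) 16 = -43008$)
$\left(2078889 + x{\left(597 \right)}\right) + H = \left(2078889 + 2 \cdot 597\right) - 43008 = \left(2078889 + 1194\right) - 43008 = 2080083 - 43008 = 2037075$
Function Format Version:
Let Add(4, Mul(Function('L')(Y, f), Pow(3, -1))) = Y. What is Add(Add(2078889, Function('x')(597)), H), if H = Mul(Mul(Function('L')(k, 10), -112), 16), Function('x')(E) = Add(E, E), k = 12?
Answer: 2037075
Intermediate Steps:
Function('L')(Y, f) = Add(-12, Mul(3, Y))
Function('x')(E) = Mul(2, E)
H = -43008 (H = Mul(Mul(Add(-12, Mul(3, 12)), -112), 16) = Mul(Mul(Add(-12, 36), -112), 16) = Mul(Mul(24, -112), 16) = Mul(-2688, 16) = -43008)
Add(Add(2078889, Function('x')(597)), H) = Add(Add(2078889, Mul(2, 597)), -43008) = Add(Add(2078889, 1194), -43008) = Add(2080083, -43008) = 2037075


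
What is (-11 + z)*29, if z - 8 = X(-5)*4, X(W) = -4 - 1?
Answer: -667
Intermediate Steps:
X(W) = -5
z = -12 (z = 8 - 5*4 = 8 - 20 = -12)
(-11 + z)*29 = (-11 - 12)*29 = -23*29 = -667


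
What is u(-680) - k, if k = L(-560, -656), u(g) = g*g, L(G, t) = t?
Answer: 463056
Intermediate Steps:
u(g) = g**2
k = -656
u(-680) - k = (-680)**2 - 1*(-656) = 462400 + 656 = 463056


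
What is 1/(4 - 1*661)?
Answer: -1/657 ≈ -0.0015221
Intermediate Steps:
1/(4 - 1*661) = 1/(4 - 661) = 1/(-657) = -1/657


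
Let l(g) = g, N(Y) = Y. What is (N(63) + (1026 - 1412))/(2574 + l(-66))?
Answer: -17/132 ≈ -0.12879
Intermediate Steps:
(N(63) + (1026 - 1412))/(2574 + l(-66)) = (63 + (1026 - 1412))/(2574 - 66) = (63 - 386)/2508 = -323*1/2508 = -17/132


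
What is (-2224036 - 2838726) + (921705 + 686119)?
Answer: -3454938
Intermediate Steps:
(-2224036 - 2838726) + (921705 + 686119) = -5062762 + 1607824 = -3454938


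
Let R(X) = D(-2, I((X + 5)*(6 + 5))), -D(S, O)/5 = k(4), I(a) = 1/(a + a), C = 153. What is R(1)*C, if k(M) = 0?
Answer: 0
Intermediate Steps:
I(a) = 1/(2*a)
D(S, O) = 0 (D(S, O) = -5*0 = 0)
R(X) = 0
R(1)*C = 0*153 = 0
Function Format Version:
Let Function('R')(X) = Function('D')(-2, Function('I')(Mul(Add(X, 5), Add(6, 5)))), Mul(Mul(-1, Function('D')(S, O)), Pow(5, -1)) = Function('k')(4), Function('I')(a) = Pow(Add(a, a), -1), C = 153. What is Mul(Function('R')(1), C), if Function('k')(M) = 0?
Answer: 0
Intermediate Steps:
Function('I')(a) = Mul(Rational(1, 2), Pow(a, -1)) (Function('I')(a) = Pow(Mul(2, a), -1) = Mul(Rational(1, 2), Pow(a, -1)))
Function('D')(S, O) = 0 (Function('D')(S, O) = Mul(-5, 0) = 0)
Function('R')(X) = 0
Mul(Function('R')(1), C) = Mul(0, 153) = 0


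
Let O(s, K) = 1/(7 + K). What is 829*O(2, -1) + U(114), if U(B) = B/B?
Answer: 835/6 ≈ 139.17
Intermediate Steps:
U(B) = 1
829*O(2, -1) + U(114) = 829/(7 - 1) + 1 = 829/6 + 1 = 835/6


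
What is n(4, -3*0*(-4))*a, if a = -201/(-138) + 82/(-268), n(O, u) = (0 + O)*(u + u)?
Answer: 0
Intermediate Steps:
n(O, u) = 2*O*u (n(O, u) = O*(2*u) = 2*O*u)
a = 1773/1541 (a = -201*(-1/138) + 82*(-1/268) = 67/46 - 41/134 = 1773/1541 ≈ 1.1506)
n(4, -3*0*(-4))*a = (2*4*(-3*0*(-4)))*(1773/1541) = (2*4*(0*(-4)))*(1773/1541) = (2*4*0)*(1773/1541) = 0*(1773/1541) = 0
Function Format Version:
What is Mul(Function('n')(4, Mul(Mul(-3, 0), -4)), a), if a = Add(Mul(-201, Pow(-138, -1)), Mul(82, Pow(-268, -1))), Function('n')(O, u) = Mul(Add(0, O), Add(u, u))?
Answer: 0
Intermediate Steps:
Function('n')(O, u) = Mul(2, O, u) (Function('n')(O, u) = Mul(O, Mul(2, u)) = Mul(2, O, u))
a = Rational(1773, 1541) (a = Add(Mul(-201, Rational(-1, 138)), Mul(82, Rational(-1, 268))) = Add(Rational(67, 46), Rational(-41, 134)) = Rational(1773, 1541) ≈ 1.1506)
Mul(Function('n')(4, Mul(Mul(-3, 0), -4)), a) = Mul(Mul(2, 4, Mul(Mul(-3, 0), -4)), Rational(1773, 1541)) = Mul(Mul(2, 4, Mul(0, -4)), Rational(1773, 1541)) = Mul(Mul(2, 4, 0), Rational(1773, 1541)) = Mul(0, Rational(1773, 1541)) = 0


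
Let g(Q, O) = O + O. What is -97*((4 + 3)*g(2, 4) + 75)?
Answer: -12707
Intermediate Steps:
g(Q, O) = 2*O
-97*((4 + 3)*g(2, 4) + 75) = -97*((4 + 3)*(2*4) + 75) = -97*(7*8 + 75) = -97*(56 + 75) = -97*131 = -12707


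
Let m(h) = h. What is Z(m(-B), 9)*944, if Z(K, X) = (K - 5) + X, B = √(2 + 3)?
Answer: 3776 - 944*√5 ≈ 1665.2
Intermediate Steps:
B = √5 ≈ 2.2361
Z(K, X) = -5 + K + X (Z(K, X) = (-5 + K) + X = -5 + K + X)
Z(m(-B), 9)*944 = (-5 - √5 + 9)*944 = (4 - √5)*944 = 3776 - 944*√5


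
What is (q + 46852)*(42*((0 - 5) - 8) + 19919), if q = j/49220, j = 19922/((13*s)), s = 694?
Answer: 201529881701444773/222031420 ≈ 9.0766e+8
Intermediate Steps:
j = 9961/4511 (j = 19922/((13*694)) = 19922/9022 = 19922*(1/9022) = 9961/4511 ≈ 2.2082)
q = 9961/222031420 (q = (9961/4511)/49220 = (9961/4511)*(1/49220) = 9961/222031420 ≈ 4.4863e-5)
(q + 46852)*(42*((0 - 5) - 8) + 19919) = (9961/222031420 + 46852)*(42*((0 - 5) - 8) + 19919) = 10402616099801*(42*(-5 - 8) + 19919)/222031420 = 10402616099801*(42*(-13) + 19919)/222031420 = 10402616099801*(-546 + 19919)/222031420 = (10402616099801/222031420)*19373 = 201529881701444773/222031420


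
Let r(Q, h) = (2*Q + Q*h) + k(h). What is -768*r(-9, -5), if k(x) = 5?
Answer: -24576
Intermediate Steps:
r(Q, h) = 5 + 2*Q + Q*h (r(Q, h) = (2*Q + Q*h) + 5 = 5 + 2*Q + Q*h)
-768*r(-9, -5) = -768*(5 + 2*(-9) - 9*(-5)) = -768*(5 - 18 + 45) = -768*32 = -24576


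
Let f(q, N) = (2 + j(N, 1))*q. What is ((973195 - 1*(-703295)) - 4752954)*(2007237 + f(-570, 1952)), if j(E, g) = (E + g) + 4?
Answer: -2739920373648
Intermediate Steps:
j(E, g) = 4 + E + g
f(q, N) = q*(7 + N) (f(q, N) = (2 + (4 + N + 1))*q = (2 + (5 + N))*q = (7 + N)*q = q*(7 + N))
((973195 - 1*(-703295)) - 4752954)*(2007237 + f(-570, 1952)) = ((973195 - 1*(-703295)) - 4752954)*(2007237 - 570*(7 + 1952)) = ((973195 + 703295) - 4752954)*(2007237 - 570*1959) = (1676490 - 4752954)*(2007237 - 1116630) = -3076464*890607 = -2739920373648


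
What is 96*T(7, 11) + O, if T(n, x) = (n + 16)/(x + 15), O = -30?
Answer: 714/13 ≈ 54.923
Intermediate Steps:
T(n, x) = (16 + n)/(15 + x)
96*T(7, 11) + O = 96*((16 + 7)/(15 + 11)) - 30 = 96*(23/26) - 30 = 1104/13 - 30 = 714/13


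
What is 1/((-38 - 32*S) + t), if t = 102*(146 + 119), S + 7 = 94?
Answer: 1/24208 ≈ 4.1309e-5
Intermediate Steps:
S = 87 (S = -7 + 94 = 87)
t = 27030 (t = 102*265 = 27030)
1/((-38 - 32*S) + t) = 1/((-38 - 32*87) + 27030) = 1/((-38 - 2784) + 27030) = 1/(-2822 + 27030) = 1/24208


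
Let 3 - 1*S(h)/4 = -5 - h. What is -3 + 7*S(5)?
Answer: 361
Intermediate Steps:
S(h) = 32 + 4*h (S(h) = 12 - 4*(-5 - h) = 12 + (20 + 4*h) = 32 + 4*h)
-3 + 7*S(5) = -3 + 7*(32 + 4*5) = -3 + 7*(32 + 20) = -3 + 7*52 = -3 + 364 = 361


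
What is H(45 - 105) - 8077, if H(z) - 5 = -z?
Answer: -8012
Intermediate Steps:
H(z) = 5 - z
H(45 - 105) - 8077 = (5 - (45 - 105)) - 8077 = (5 - 1*(-60)) - 8077 = (5 + 60) - 8077 = 65 - 8077 = -8012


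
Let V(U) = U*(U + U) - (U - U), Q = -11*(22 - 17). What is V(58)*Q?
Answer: -370040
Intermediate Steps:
Q = -55 (Q = -11*5 = -55)
V(U) = 2*U² (V(U) = U*(2*U) - 1*0 = 2*U² + 0 = 2*U²)
V(58)*Q = (2*58²)*(-55) = (2*3364)*(-55) = 6728*(-55) = -370040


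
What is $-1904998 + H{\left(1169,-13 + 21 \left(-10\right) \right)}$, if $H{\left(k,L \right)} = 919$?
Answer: $-1904079$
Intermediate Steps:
$-1904998 + H{\left(1169,-13 + 21 \left(-10\right) \right)} = -1904998 + 919 = -1904079$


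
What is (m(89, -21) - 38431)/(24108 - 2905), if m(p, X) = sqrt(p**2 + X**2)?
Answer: -38431/21203 + sqrt(8362)/21203 ≈ -1.8082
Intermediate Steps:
m(p, X) = sqrt(X**2 + p**2)
(m(89, -21) - 38431)/(24108 - 2905) = (sqrt((-21)**2 + 89**2) - 38431)/(24108 - 2905) = (sqrt(441 + 7921) - 38431)/21203 = (sqrt(8362) - 38431)*(1/21203) = (-38431 + sqrt(8362))*(1/21203) = -38431/21203 + sqrt(8362)/21203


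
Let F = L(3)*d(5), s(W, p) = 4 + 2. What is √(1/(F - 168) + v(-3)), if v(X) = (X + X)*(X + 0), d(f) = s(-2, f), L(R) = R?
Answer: √16194/30 ≈ 4.2419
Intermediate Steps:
s(W, p) = 6
d(f) = 6
v(X) = 2*X² (v(X) = (2*X)*X = 2*X²)
F = 18 (F = 3*6 = 18)
√(1/(F - 168) + v(-3)) = √(1/(18 - 168) + 2*(-3)²) = √(1/(-150) + 2*9) = √(-1/150 + 18) = √(2699/150) = √16194/30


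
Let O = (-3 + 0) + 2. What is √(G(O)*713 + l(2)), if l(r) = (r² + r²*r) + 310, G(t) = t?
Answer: I*√391 ≈ 19.774*I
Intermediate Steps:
O = -1 (O = -3 + 2 = -1)
l(r) = 310 + r² + r³ (l(r) = (r² + r³) + 310 = 310 + r² + r³)
√(G(O)*713 + l(2)) = √(-1*713 + (310 + 2² + 2³)) = √(-713 + (310 + 4 + 8)) = √(-713 + 322) = √(-391) = I*√391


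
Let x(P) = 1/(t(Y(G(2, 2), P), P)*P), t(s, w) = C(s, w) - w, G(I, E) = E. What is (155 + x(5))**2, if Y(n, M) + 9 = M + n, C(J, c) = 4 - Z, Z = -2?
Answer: 602176/25 ≈ 24087.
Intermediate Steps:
C(J, c) = 6 (C(J, c) = 4 - 1*(-2) = 4 + 2 = 6)
Y(n, M) = -9 + M + n (Y(n, M) = -9 + (M + n) = -9 + M + n)
t(s, w) = 6 - w
x(P) = 1/(P*(6 - P)) (x(P) = 1/((6 - P)*P) = 1/(P*(6 - P)))
(155 + x(5))**2 = (155 - 1/(5*(-6 + 5)))**2 = (155 - 1*1/5/(-1))**2 = (155 - 1*1/5*(-1))**2 = (155 + 1/5)**2 = (776/5)**2 = 602176/25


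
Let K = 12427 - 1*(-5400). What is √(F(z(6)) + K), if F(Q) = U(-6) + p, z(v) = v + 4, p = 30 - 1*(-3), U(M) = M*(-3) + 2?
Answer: 2*√4470 ≈ 133.72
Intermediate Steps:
U(M) = 2 - 3*M (U(M) = -3*M + 2 = 2 - 3*M)
p = 33 (p = 30 + 3 = 33)
z(v) = 4 + v
F(Q) = 53 (F(Q) = (2 - 3*(-6)) + 33 = (2 + 18) + 33 = 20 + 33 = 53)
K = 17827 (K = 12427 + 5400 = 17827)
√(F(z(6)) + K) = √(53 + 17827) = √17880 = 2*√4470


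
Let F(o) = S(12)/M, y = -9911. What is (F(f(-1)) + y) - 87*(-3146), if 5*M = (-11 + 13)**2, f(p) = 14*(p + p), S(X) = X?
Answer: 263806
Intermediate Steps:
f(p) = 28*p (f(p) = 14*(2*p) = 28*p)
M = 4/5 (M = (-11 + 13)**2/5 = (1/5)*2**2 = (1/5)*4 = 4/5 ≈ 0.80000)
F(o) = 15 (F(o) = 12/(4/5) = 12*(5/4) = 15)
(F(f(-1)) + y) - 87*(-3146) = (15 - 9911) - 87*(-3146) = -9896 + 273702 = 263806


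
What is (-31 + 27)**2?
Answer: 16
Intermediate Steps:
(-31 + 27)**2 = (-4)**2 = 16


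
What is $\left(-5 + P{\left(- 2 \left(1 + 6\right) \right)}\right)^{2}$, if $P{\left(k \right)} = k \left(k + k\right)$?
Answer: $149769$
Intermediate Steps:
$P{\left(k \right)} = 2 k^{2}$ ($P{\left(k \right)} = k 2 k = 2 k^{2}$)
$\left(-5 + P{\left(- 2 \left(1 + 6\right) \right)}\right)^{2} = \left(-5 + 2 \left(- 2 \left(1 + 6\right)\right)^{2}\right)^{2} = \left(-5 + 2 \left(\left(-2\right) 7\right)^{2}\right)^{2} = \left(-5 + 2 \left(-14\right)^{2}\right)^{2} = \left(-5 + 2 \cdot 196\right)^{2} = \left(-5 + 392\right)^{2} = 387^{2} = 149769$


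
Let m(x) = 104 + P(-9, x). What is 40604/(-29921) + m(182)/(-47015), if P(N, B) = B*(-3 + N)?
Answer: -369352276/281347163 ≈ -1.3128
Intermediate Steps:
m(x) = 104 - 12*x (m(x) = 104 + x*(-3 - 9) = 104 + x*(-12) = 104 - 12*x)
40604/(-29921) + m(182)/(-47015) = 40604/(-29921) + (104 - 12*182)/(-47015) = 40604*(-1/29921) + (104 - 2184)*(-1/47015) = -40604/29921 - 2080*(-1/47015) = -40604/29921 + 416/9403 = -369352276/281347163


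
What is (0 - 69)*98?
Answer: -6762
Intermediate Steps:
(0 - 69)*98 = -69*98 = -6762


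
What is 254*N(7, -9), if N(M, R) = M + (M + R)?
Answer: 1270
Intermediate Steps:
N(M, R) = R + 2*M
254*N(7, -9) = 254*(-9 + 2*7) = 254*(-9 + 14) = 254*5 = 1270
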